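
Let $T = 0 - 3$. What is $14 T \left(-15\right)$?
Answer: $630$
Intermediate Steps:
$T = -3$
$14 T \left(-15\right) = 14 \left(-3\right) \left(-15\right) = \left(-42\right) \left(-15\right) = 630$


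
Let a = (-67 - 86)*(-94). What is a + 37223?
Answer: 51605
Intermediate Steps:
a = 14382 (a = -153*(-94) = 14382)
a + 37223 = 14382 + 37223 = 51605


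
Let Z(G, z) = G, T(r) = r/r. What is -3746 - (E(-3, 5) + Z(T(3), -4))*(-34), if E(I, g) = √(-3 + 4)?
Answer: -3678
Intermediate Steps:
T(r) = 1
E(I, g) = 1 (E(I, g) = √1 = 1)
-3746 - (E(-3, 5) + Z(T(3), -4))*(-34) = -3746 - (1 + 1)*(-34) = -3746 - 2*(-34) = -3746 - 1*(-68) = -3746 + 68 = -3678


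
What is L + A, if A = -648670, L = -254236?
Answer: -902906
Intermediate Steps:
L + A = -254236 - 648670 = -902906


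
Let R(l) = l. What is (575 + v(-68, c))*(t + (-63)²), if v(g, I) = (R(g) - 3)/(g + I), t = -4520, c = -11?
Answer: -25068296/79 ≈ -3.1732e+5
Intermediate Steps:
v(g, I) = (-3 + g)/(I + g) (v(g, I) = (g - 3)/(g + I) = (-3 + g)/(I + g))
(575 + v(-68, c))*(t + (-63)²) = (575 + (-3 - 68)/(-11 - 68))*(-4520 + (-63)²) = (575 - 71/(-79))*(-4520 + 3969) = (575 - 1/79*(-71))*(-551) = (575 + 71/79)*(-551) = (45496/79)*(-551) = -25068296/79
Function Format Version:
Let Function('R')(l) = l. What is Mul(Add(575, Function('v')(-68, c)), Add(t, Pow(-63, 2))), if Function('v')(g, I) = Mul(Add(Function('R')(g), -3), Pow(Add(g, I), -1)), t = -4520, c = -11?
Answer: Rational(-25068296, 79) ≈ -3.1732e+5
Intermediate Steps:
Function('v')(g, I) = Mul(Pow(Add(I, g), -1), Add(-3, g)) (Function('v')(g, I) = Mul(Add(g, -3), Pow(Add(g, I), -1)) = Mul(Add(-3, g), Pow(Add(I, g), -1)) = Mul(Pow(Add(I, g), -1), Add(-3, g)))
Mul(Add(575, Function('v')(-68, c)), Add(t, Pow(-63, 2))) = Mul(Add(575, Mul(Pow(Add(-11, -68), -1), Add(-3, -68))), Add(-4520, Pow(-63, 2))) = Mul(Add(575, Mul(Pow(-79, -1), -71)), Add(-4520, 3969)) = Mul(Add(575, Mul(Rational(-1, 79), -71)), -551) = Mul(Add(575, Rational(71, 79)), -551) = Mul(Rational(45496, 79), -551) = Rational(-25068296, 79)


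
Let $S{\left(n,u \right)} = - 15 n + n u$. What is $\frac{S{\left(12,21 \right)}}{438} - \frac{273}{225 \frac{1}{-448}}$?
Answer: $\frac{2976964}{5475} \approx 543.74$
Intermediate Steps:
$\frac{S{\left(12,21 \right)}}{438} - \frac{273}{225 \frac{1}{-448}} = \frac{12 \left(-15 + 21\right)}{438} - \frac{273}{225 \frac{1}{-448}} = 12 \cdot 6 \cdot \frac{1}{438} - \frac{273}{225 \left(- \frac{1}{448}\right)} = 72 \cdot \frac{1}{438} - \frac{273}{- \frac{225}{448}} = \frac{12}{73} - - \frac{40768}{75} = \frac{12}{73} + \frac{40768}{75} = \frac{2976964}{5475}$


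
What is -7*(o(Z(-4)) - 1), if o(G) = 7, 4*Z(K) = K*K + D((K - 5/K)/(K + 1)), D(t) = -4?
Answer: -42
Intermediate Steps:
Z(K) = -1 + K²/4 (Z(K) = (K*K - 4)/4 = (K² - 4)/4 = (-4 + K²)/4 = -1 + K²/4)
-7*(o(Z(-4)) - 1) = -7*(7 - 1) = -7*6 = -42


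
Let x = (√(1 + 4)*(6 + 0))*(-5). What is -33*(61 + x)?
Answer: -2013 + 990*√5 ≈ 200.71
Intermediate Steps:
x = -30*√5 (x = (√5*6)*(-5) = (6*√5)*(-5) = -30*√5 ≈ -67.082)
-33*(61 + x) = -33*(61 - 30*√5) = -2013 + 990*√5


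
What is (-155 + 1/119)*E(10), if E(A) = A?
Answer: -184440/119 ≈ -1549.9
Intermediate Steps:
(-155 + 1/119)*E(10) = (-155 + 1/119)*10 = -18444/119*10 = -184440/119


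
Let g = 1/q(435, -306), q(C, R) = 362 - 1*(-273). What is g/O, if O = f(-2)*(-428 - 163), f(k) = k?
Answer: 1/750570 ≈ 1.3323e-6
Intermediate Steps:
q(C, R) = 635 (q(C, R) = 362 + 273 = 635)
O = 1182 (O = -2*(-428 - 163) = -2*(-591) = 1182)
g = 1/635 ≈ 0.0015748
g/O = (1/635)/1182 = (1/635)*(1/1182) = 1/750570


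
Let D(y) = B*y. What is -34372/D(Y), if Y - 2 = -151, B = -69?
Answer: -34372/10281 ≈ -3.3433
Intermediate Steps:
Y = -149 (Y = 2 - 151 = -149)
D(y) = -69*y
-34372/D(Y) = -34372/((-69*(-149))) = -34372/10281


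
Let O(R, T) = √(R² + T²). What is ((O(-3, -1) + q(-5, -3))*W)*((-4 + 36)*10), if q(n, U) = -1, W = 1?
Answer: -320 + 320*√10 ≈ 691.93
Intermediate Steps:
((O(-3, -1) + q(-5, -3))*W)*((-4 + 36)*10) = ((√((-3)² + (-1)²) - 1)*1)*((-4 + 36)*10) = ((√(9 + 1) - 1)*1)*(32*10) = ((√10 - 1)*1)*320 = ((-1 + √10)*1)*320 = (-1 + √10)*320 = -320 + 320*√10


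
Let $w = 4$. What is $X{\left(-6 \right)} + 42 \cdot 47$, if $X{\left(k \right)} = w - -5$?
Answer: $1983$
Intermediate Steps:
$X{\left(k \right)} = 9$ ($X{\left(k \right)} = 4 - -5 = 4 + 5 = 9$)
$X{\left(-6 \right)} + 42 \cdot 47 = 9 + 42 \cdot 47 = 9 + 1974 = 1983$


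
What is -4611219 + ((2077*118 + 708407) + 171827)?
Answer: -3485899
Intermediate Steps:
-4611219 + ((2077*118 + 708407) + 171827) = -4611219 + ((245086 + 708407) + 171827) = -4611219 + (953493 + 171827) = -4611219 + 1125320 = -3485899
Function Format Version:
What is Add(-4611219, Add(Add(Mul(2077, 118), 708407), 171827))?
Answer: -3485899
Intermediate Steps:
Add(-4611219, Add(Add(Mul(2077, 118), 708407), 171827)) = Add(-4611219, Add(Add(245086, 708407), 171827)) = Add(-4611219, Add(953493, 171827)) = Add(-4611219, 1125320) = -3485899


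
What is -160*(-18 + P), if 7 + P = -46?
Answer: 11360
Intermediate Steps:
P = -53 (P = -7 - 46 = -53)
-160*(-18 + P) = -160*(-18 - 53) = -160*(-71) = 11360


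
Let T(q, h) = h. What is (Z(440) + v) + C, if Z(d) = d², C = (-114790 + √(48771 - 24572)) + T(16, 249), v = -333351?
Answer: -254292 + √24199 ≈ -2.5414e+5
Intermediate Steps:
C = -114541 + √24199 (C = (-114790 + √(48771 - 24572)) + 249 = (-114790 + √24199) + 249 = -114541 + √24199 ≈ -1.1439e+5)
(Z(440) + v) + C = (440² - 333351) + (-114541 + √24199) = (193600 - 333351) + (-114541 + √24199) = -139751 + (-114541 + √24199) = -254292 + √24199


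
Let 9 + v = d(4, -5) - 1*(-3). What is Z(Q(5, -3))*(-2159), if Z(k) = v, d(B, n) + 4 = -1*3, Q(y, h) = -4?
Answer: 28067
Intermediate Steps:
d(B, n) = -7 (d(B, n) = -4 - 1*3 = -4 - 3 = -7)
v = -13 (v = -9 + (-7 - 1*(-3)) = -9 + (-7 + 3) = -9 - 4 = -13)
Z(k) = -13
Z(Q(5, -3))*(-2159) = -13*(-2159) = 28067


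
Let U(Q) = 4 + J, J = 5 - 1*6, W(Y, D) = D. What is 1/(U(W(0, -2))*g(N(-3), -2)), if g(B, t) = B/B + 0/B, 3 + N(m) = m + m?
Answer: 1/3 ≈ 0.33333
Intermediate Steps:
J = -1 (J = 5 - 6 = -1)
N(m) = -3 + 2*m (N(m) = -3 + (m + m) = -3 + 2*m)
g(B, t) = 1 (g(B, t) = 1 + 0 = 1)
U(Q) = 3 (U(Q) = 4 - 1 = 3)
1/(U(W(0, -2))*g(N(-3), -2)) = 1/(3*1) = 1/3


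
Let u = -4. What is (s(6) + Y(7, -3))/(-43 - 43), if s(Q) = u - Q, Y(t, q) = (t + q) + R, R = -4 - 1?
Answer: 11/86 ≈ 0.12791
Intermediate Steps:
R = -5
Y(t, q) = -5 + q + t (Y(t, q) = (t + q) - 5 = (q + t) - 5 = -5 + q + t)
s(Q) = -4 - Q
(s(6) + Y(7, -3))/(-43 - 43) = ((-4 - 1*6) + (-5 - 3 + 7))/(-43 - 43) = ((-4 - 6) - 1)/(-86) = (-10 - 1)*(-1/86) = -11*(-1/86) = 11/86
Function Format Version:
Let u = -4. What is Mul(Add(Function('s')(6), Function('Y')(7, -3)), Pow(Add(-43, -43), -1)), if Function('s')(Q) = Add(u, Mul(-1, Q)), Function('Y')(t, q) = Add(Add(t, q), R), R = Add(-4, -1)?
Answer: Rational(11, 86) ≈ 0.12791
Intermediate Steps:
R = -5
Function('Y')(t, q) = Add(-5, q, t) (Function('Y')(t, q) = Add(Add(t, q), -5) = Add(Add(q, t), -5) = Add(-5, q, t))
Function('s')(Q) = Add(-4, Mul(-1, Q))
Mul(Add(Function('s')(6), Function('Y')(7, -3)), Pow(Add(-43, -43), -1)) = Mul(Add(Add(-4, Mul(-1, 6)), Add(-5, -3, 7)), Pow(Add(-43, -43), -1)) = Mul(Add(Add(-4, -6), -1), Pow(-86, -1)) = Mul(Add(-10, -1), Rational(-1, 86)) = Mul(-11, Rational(-1, 86)) = Rational(11, 86)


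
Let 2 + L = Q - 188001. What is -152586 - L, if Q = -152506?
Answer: 187923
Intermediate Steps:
L = -340509 (L = -2 + (-152506 - 188001) = -2 - 340507 = -340509)
-152586 - L = -152586 - 1*(-340509) = -152586 + 340509 = 187923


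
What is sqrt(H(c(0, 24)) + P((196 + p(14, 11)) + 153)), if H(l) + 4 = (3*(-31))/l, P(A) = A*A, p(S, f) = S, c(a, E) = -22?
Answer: sqrt(63776306)/22 ≈ 363.00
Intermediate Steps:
P(A) = A**2
H(l) = -4 - 93/l (H(l) = -4 + (3*(-31))/l = -4 - 93/l)
sqrt(H(c(0, 24)) + P((196 + p(14, 11)) + 153)) = sqrt((-4 - 93/(-22)) + ((196 + 14) + 153)**2) = sqrt((-4 - 93*(-1/22)) + (210 + 153)**2) = sqrt((-4 + 93/22) + 363**2) = sqrt(5/22 + 131769) = sqrt(2898923/22) = sqrt(63776306)/22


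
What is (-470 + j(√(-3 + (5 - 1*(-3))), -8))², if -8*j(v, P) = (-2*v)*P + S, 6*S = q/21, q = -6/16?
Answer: 1596220469761/7225344 + 1263359*√5/672 ≈ 2.2512e+5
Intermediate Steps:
q = -3/8 (q = -6*1/16 = -3/8 ≈ -0.37500)
S = -1/336 (S = (-3/8/21)/6 = (-3/8*1/21)/6 = (⅙)*(-1/56) = -1/336 ≈ -0.0029762)
j(v, P) = 1/2688 + P*v/4 (j(v, P) = -((-2*v)*P - 1/336)/8 = -(-2*P*v - 1/336)/8 = -(-1/336 - 2*P*v)/8 = 1/2688 + P*v/4)
(-470 + j(√(-3 + (5 - 1*(-3))), -8))² = (-470 + (1/2688 + (¼)*(-8)*√(-3 + (5 - 1*(-3)))))² = (-470 + (1/2688 + (¼)*(-8)*√(-3 + (5 + 3))))² = (-470 + (1/2688 + (¼)*(-8)*√(-3 + 8)))² = (-470 + (1/2688 + (¼)*(-8)*√5))² = (-470 + (1/2688 - 2*√5))² = (-1263359/2688 - 2*√5)²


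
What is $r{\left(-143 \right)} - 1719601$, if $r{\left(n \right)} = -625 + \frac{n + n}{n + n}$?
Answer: $-1720225$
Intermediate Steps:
$r{\left(n \right)} = -624$ ($r{\left(n \right)} = -625 + \frac{2 n}{2 n} = -625 + 2 n \frac{1}{2 n} = -625 + 1 = -624$)
$r{\left(-143 \right)} - 1719601 = -624 - 1719601 = -1720225$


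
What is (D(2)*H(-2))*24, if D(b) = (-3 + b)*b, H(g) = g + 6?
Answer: -192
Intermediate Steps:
H(g) = 6 + g
D(b) = b*(-3 + b)
(D(2)*H(-2))*24 = ((2*(-3 + 2))*(6 - 2))*24 = ((2*(-1))*4)*24 = -2*4*24 = -8*24 = -192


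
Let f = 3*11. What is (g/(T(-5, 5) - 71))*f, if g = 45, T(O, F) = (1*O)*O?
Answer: -1485/46 ≈ -32.283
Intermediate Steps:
T(O, F) = O² (T(O, F) = O*O = O²)
f = 33
(g/(T(-5, 5) - 71))*f = (45/((-5)² - 71))*33 = (45/(25 - 71))*33 = (45/(-46))*33 = -1/46*45*33 = -45/46*33 = -1485/46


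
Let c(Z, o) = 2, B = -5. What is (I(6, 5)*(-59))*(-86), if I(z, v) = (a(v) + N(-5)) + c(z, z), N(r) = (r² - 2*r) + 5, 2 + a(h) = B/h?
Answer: 197886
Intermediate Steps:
a(h) = -2 - 5/h
N(r) = 5 + r² - 2*r
I(z, v) = 40 - 5/v (I(z, v) = ((-2 - 5/v) + (5 + (-5)² - 2*(-5))) + 2 = ((-2 - 5/v) + (5 + 25 + 10)) + 2 = ((-2 - 5/v) + 40) + 2 = (38 - 5/v) + 2 = 40 - 5/v)
(I(6, 5)*(-59))*(-86) = ((40 - 5/5)*(-59))*(-86) = ((40 - 5*⅕)*(-59))*(-86) = ((40 - 1)*(-59))*(-86) = (39*(-59))*(-86) = -2301*(-86) = 197886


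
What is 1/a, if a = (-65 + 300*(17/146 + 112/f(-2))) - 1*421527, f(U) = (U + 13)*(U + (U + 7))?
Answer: -803/337692726 ≈ -2.3779e-6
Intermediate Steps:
f(U) = (7 + 2*U)*(13 + U) (f(U) = (13 + U)*(U + (7 + U)) = (13 + U)*(7 + 2*U) = (7 + 2*U)*(13 + U))
a = -337692726/803 (a = (-65 + 300*(17/146 + 112/(91 + 2*(-2)² + 33*(-2)))) - 1*421527 = (-65 + 300*(17*(1/146) + 112/(91 + 2*4 - 66))) - 421527 = (-65 + 300*(17/146 + 112/(91 + 8 - 66))) - 421527 = (-65 + 300*(17/146 + 112/33)) - 421527 = (-65 + 300*(16913/4818)) - 421527 = (-65 + 845650/803) - 421527 = 793455/803 - 421527 = -337692726/803 ≈ -4.2054e+5)
1/a = 1/(-337692726/803) = -803/337692726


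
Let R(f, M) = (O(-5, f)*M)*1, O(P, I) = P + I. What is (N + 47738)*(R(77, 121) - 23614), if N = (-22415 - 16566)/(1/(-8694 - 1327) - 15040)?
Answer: -107223815876151618/150715841 ≈ -7.1143e+8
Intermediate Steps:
N = 390628601/150715841 (N = -38981/(1/(-10021) - 15040) = -38981/(-1/10021 - 15040) = -38981/(-150715841/10021) = -38981*(-10021/150715841) = 390628601/150715841 ≈ 2.5918)
O(P, I) = I + P
R(f, M) = M*(-5 + f) (R(f, M) = ((f - 5)*M)*1 = ((-5 + f)*M)*1 = (M*(-5 + f))*1 = M*(-5 + f))
(N + 47738)*(R(77, 121) - 23614) = (390628601/150715841 + 47738)*(121*(-5 + 77) - 23614) = 7195263446259*(121*72 - 23614)/150715841 = 7195263446259*(8712 - 23614)/150715841 = (7195263446259/150715841)*(-14902) = -107223815876151618/150715841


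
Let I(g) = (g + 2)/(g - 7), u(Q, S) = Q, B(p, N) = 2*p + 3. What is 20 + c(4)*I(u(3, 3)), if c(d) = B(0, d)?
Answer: 65/4 ≈ 16.250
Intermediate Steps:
B(p, N) = 3 + 2*p
c(d) = 3 (c(d) = 3 + 2*0 = 3 + 0 = 3)
I(g) = (2 + g)/(-7 + g)
20 + c(4)*I(u(3, 3)) = 20 + 3*((2 + 3)/(-7 + 3)) = 20 + 3*(5/(-4)) = 20 + 3*(-¼*5) = 20 + 3*(-5/4) = 20 - 15/4 = 65/4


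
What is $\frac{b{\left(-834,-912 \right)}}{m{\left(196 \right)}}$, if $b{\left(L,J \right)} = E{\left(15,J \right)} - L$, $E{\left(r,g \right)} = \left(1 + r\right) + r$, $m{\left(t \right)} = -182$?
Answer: $- \frac{865}{182} \approx -4.7527$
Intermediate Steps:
$E{\left(r,g \right)} = 1 + 2 r$
$b{\left(L,J \right)} = 31 - L$ ($b{\left(L,J \right)} = \left(1 + 2 \cdot 15\right) - L = \left(1 + 30\right) - L = 31 - L$)
$\frac{b{\left(-834,-912 \right)}}{m{\left(196 \right)}} = \frac{31 - -834}{-182} = \left(31 + 834\right) \left(- \frac{1}{182}\right) = 865 \left(- \frac{1}{182}\right) = - \frac{865}{182}$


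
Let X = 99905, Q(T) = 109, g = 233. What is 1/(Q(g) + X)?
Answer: 1/100014 ≈ 9.9986e-6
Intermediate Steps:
1/(Q(g) + X) = 1/(109 + 99905) = 1/100014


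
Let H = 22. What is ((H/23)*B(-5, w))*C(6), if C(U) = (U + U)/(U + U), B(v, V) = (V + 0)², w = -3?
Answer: 198/23 ≈ 8.6087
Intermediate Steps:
B(v, V) = V²
C(U) = 1 (C(U) = (2*U)/((2*U)) = (2*U)*(1/(2*U)) = 1)
((H/23)*B(-5, w))*C(6) = ((22/23)*(-3)²)*1 = ((22*(1/23))*9)*1 = ((22/23)*9)*1 = (198/23)*1 = 198/23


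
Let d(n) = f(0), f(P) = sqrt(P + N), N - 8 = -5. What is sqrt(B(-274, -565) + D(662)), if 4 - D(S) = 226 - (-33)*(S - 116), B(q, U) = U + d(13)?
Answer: sqrt(-18805 + sqrt(3)) ≈ 137.13*I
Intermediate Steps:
N = 3 (N = 8 - 5 = 3)
f(P) = sqrt(3 + P) (f(P) = sqrt(P + 3) = sqrt(3 + P))
d(n) = sqrt(3) (d(n) = sqrt(3 + 0) = sqrt(3))
B(q, U) = U + sqrt(3)
D(S) = 3606 - 33*S (D(S) = 4 - (226 - (-33)*(S - 116)) = 4 - (226 - (-33)*(-116 + S)) = 4 - (226 - (3828 - 33*S)) = 4 - (226 + (-3828 + 33*S)) = 4 - (-3602 + 33*S) = 4 + (3602 - 33*S) = 3606 - 33*S)
sqrt(B(-274, -565) + D(662)) = sqrt((-565 + sqrt(3)) + (3606 - 33*662)) = sqrt((-565 + sqrt(3)) + (3606 - 21846)) = sqrt((-565 + sqrt(3)) - 18240) = sqrt(-18805 + sqrt(3))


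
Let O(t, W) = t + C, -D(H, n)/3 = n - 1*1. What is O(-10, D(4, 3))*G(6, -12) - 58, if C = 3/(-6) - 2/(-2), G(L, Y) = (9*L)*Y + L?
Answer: 6041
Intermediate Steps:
D(H, n) = 3 - 3*n (D(H, n) = -3*(n - 1*1) = -3*(n - 1) = -3*(-1 + n) = 3 - 3*n)
G(L, Y) = L + 9*L*Y (G(L, Y) = 9*L*Y + L = L + 9*L*Y)
C = ½ (C = 3*(-⅙) - 2*(-½) = -½ + 1 = ½ ≈ 0.50000)
O(t, W) = ½ + t (O(t, W) = t + ½ = ½ + t)
O(-10, D(4, 3))*G(6, -12) - 58 = (½ - 10)*(6*(1 + 9*(-12))) - 58 = -57*(1 - 108) - 58 = -57*(-107) - 58 = -19/2*(-642) - 58 = 6099 - 58 = 6041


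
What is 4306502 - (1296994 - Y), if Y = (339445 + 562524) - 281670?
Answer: 3629807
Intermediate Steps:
Y = 620299 (Y = 901969 - 281670 = 620299)
4306502 - (1296994 - Y) = 4306502 - (1296994 - 1*620299) = 4306502 - (1296994 - 620299) = 4306502 - 1*676695 = 4306502 - 676695 = 3629807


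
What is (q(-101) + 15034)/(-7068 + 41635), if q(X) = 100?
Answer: 15134/34567 ≈ 0.43782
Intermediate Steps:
(q(-101) + 15034)/(-7068 + 41635) = (100 + 15034)/(-7068 + 41635) = 15134/34567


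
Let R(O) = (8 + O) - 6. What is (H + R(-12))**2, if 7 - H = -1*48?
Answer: 2025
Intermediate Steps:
R(O) = 2 + O
H = 55 (H = 7 - (-1)*48 = 7 - 1*(-48) = 7 + 48 = 55)
(H + R(-12))**2 = (55 + (2 - 12))**2 = (55 - 10)**2 = 45**2 = 2025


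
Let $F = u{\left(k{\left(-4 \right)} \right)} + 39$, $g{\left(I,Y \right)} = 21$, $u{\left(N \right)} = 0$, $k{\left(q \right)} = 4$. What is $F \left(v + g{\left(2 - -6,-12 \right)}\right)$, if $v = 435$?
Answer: $17784$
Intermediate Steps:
$F = 39$ ($F = 0 + 39 = 39$)
$F \left(v + g{\left(2 - -6,-12 \right)}\right) = 39 \left(435 + 21\right) = 39 \cdot 456 = 17784$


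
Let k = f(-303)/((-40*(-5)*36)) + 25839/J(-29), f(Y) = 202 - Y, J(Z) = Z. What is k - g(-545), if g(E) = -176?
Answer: -1029499/1440 ≈ -714.93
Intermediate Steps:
k = -1282939/1440 (k = (202 - 1*(-303))/((-40*(-5)*36)) + 25839/(-29) = (202 + 303)/((200*36)) + 25839*(-1/29) = 505/7200 - 891 = 505*(1/7200) - 891 = 101/1440 - 891 = -1282939/1440 ≈ -890.93)
k - g(-545) = -1282939/1440 - 1*(-176) = -1282939/1440 + 176 = -1029499/1440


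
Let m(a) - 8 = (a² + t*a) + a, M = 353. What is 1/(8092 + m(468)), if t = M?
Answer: 1/392796 ≈ 2.5459e-6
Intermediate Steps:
t = 353
m(a) = 8 + a² + 354*a (m(a) = 8 + ((a² + 353*a) + a) = 8 + (a² + 354*a) = 8 + a² + 354*a)
1/(8092 + m(468)) = 1/(8092 + (8 + 468² + 354*468)) = 1/(8092 + (8 + 219024 + 165672)) = 1/(8092 + 384704) = 1/392796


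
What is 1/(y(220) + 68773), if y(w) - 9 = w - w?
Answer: 1/68782 ≈ 1.4539e-5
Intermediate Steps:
y(w) = 9 (y(w) = 9 + (w - w) = 9 + 0 = 9)
1/(y(220) + 68773) = 1/(9 + 68773) = 1/68782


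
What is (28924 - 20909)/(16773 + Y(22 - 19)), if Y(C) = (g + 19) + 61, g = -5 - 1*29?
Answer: 8015/16819 ≈ 0.47654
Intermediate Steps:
g = -34 (g = -5 - 29 = -34)
Y(C) = 46 (Y(C) = (-34 + 19) + 61 = -15 + 61 = 46)
(28924 - 20909)/(16773 + Y(22 - 19)) = (28924 - 20909)/(16773 + 46) = 8015/16819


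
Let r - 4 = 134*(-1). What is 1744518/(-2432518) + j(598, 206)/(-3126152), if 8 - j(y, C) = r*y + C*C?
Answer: -346220344397/475276313171 ≈ -0.72846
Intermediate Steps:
r = -130 (r = 4 + 134*(-1) = 4 - 134 = -130)
j(y, C) = 8 - C² + 130*y (j(y, C) = 8 - (-130*y + C*C) = 8 - (-130*y + C²) = 8 - (C² - 130*y) = 8 + (-C² + 130*y) = 8 - C² + 130*y)
1744518/(-2432518) + j(598, 206)/(-3126152) = 1744518/(-2432518) + (8 - 1*206² + 130*598)/(-3126152) = 1744518*(-1/2432518) + (8 - 1*42436 + 77740)*(-1/3126152) = -872259/1216259 + (8 - 42436 + 77740)*(-1/3126152) = -872259/1216259 + 35312*(-1/3126152) = -872259/1216259 - 4414/390769 = -346220344397/475276313171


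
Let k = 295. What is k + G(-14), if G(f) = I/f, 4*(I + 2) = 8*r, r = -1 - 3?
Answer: 2070/7 ≈ 295.71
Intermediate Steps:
r = -4
I = -10 (I = -2 + (8*(-4))/4 = -2 + (¼)*(-32) = -2 - 8 = -10)
G(f) = -10/f
k + G(-14) = 295 - 10/(-14) = 295 - 10*(-1/14) = 295 + 5/7 = 2070/7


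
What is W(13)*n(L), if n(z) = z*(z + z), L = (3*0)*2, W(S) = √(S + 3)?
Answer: 0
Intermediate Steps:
W(S) = √(3 + S)
L = 0 (L = 0*2 = 0)
n(z) = 2*z² (n(z) = z*(2*z) = 2*z²)
W(13)*n(L) = √(3 + 13)*(2*0²) = √16*(2*0) = 4*0 = 0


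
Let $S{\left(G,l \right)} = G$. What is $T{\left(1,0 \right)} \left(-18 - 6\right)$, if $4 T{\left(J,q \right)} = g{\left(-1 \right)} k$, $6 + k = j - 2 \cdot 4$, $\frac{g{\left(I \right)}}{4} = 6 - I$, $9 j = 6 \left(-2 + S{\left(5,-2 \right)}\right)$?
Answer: $2016$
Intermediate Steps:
$j = 2$ ($j = \frac{6 \left(-2 + 5\right)}{9} = \frac{6 \cdot 3}{9} = \frac{1}{9} \cdot 18 = 2$)
$g{\left(I \right)} = 24 - 4 I$ ($g{\left(I \right)} = 4 \left(6 - I\right) = 24 - 4 I$)
$k = -12$ ($k = -6 + \left(2 - 2 \cdot 4\right) = -6 + \left(2 - 8\right) = -6 - 6 = -12$)
$T{\left(J,q \right)} = -84$ ($T{\left(J,q \right)} = \frac{\left(24 - -4\right) \left(-12\right)}{4} = \frac{\left(24 + 4\right) \left(-12\right)}{4} = \frac{28 \left(-12\right)}{4} = \frac{1}{4} \left(-336\right) = -84$)
$T{\left(1,0 \right)} \left(-18 - 6\right) = - 84 \left(-18 - 6\right) = \left(-84\right) \left(-24\right) = 2016$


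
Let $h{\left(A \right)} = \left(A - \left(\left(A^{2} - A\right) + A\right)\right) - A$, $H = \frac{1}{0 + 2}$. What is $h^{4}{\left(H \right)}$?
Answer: $\frac{1}{256} \approx 0.0039063$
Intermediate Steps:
$H = \frac{1}{2} \approx 0.5$
$h{\left(A \right)} = - A^{2}$ ($h{\left(A \right)} = \left(A - A^{2}\right) - A = - A^{2}$)
$h^{4}{\left(H \right)} = \left(- \frac{1}{4}\right)^{4} = \frac{1}{256}$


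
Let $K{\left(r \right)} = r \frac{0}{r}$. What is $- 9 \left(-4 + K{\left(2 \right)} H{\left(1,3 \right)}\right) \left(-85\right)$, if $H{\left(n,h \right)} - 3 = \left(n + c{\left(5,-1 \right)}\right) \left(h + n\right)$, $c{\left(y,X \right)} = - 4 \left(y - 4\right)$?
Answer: $-3060$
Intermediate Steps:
$c{\left(y,X \right)} = 16 - 4 y$ ($c{\left(y,X \right)} = - 4 \left(-4 + y\right) = 16 - 4 y$)
$H{\left(n,h \right)} = 3 + \left(-4 + n\right) \left(h + n\right)$ ($H{\left(n,h \right)} = 3 + \left(n + \left(16 - 20\right)\right) \left(h + n\right) = 3 + \left(n - 4\right) \left(h + n\right) = 3 + \left(-4 + n\right) \left(h + n\right)$)
$K{\left(r \right)} = 0$ ($K{\left(r \right)} = r 0 = 0$)
$- 9 \left(-4 + K{\left(2 \right)} H{\left(1,3 \right)}\right) \left(-85\right) = - 9 \left(-4 + 0 \left(3 + 1^{2} - 12 - 4 + 3 \cdot 1\right)\right) \left(-85\right) = - 9 \left(-4 + 0 \left(3 + 1 - 12 - 4 + 3\right)\right) \left(-85\right) = - 9 \left(-4 + 0 \left(-9\right)\right) \left(-85\right) = - 9 \left(-4 + 0\right) \left(-85\right) = \left(-9\right) \left(-4\right) \left(-85\right) = 36 \left(-85\right) = -3060$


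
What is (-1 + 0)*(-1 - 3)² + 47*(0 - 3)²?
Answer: 407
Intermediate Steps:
(-1 + 0)*(-1 - 3)² + 47*(0 - 3)² = -1*(-4)² + 47*(-3)² = -1*16 + 47*9 = -16 + 423 = 407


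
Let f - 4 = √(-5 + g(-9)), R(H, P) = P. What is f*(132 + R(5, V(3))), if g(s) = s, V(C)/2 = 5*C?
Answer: 648 + 162*I*√14 ≈ 648.0 + 606.15*I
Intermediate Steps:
V(C) = 10*C (V(C) = 2*(5*C) = 10*C)
f = 4 + I*√14 (f = 4 + √(-5 - 9) = 4 + √(-14) = 4 + I*√14 ≈ 4.0 + 3.7417*I)
f*(132 + R(5, V(3))) = (4 + I*√14)*(132 + 10*3) = (4 + I*√14)*(132 + 30) = (4 + I*√14)*162 = 648 + 162*I*√14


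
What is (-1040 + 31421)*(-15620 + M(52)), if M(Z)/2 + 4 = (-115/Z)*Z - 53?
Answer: -485002284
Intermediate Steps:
M(Z) = -344 (M(Z) = -8 + 2*((-115/Z)*Z - 53) = -8 + 2*(-115 - 53) = -8 + 2*(-168) = -8 - 336 = -344)
(-1040 + 31421)*(-15620 + M(52)) = (-1040 + 31421)*(-15620 - 344) = 30381*(-15964) = -485002284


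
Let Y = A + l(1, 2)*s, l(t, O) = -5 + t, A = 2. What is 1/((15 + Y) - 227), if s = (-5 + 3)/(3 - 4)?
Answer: -1/218 ≈ -0.0045872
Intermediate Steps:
s = 2 (s = -2/(-1) = -2*(-1) = 2)
Y = -6 (Y = 2 + (-5 + 1)*2 = 2 - 4*2 = 2 - 8 = -6)
1/((15 + Y) - 227) = 1/((15 - 6) - 227) = 1/(9 - 227) = 1/(-218) = -1/218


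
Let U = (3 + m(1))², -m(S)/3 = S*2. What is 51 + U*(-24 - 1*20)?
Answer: -345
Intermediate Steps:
m(S) = -6*S (m(S) = -3*S*2 = -6*S)
U = 9 (U = (3 - 6*1)² = (3 - 6)² = (-3)² = 9)
51 + U*(-24 - 1*20) = 51 + 9*(-24 - 1*20) = 51 + 9*(-24 - 20) = 51 + 9*(-44) = 51 - 396 = -345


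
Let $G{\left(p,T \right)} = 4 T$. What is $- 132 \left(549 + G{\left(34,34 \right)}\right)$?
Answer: $-90420$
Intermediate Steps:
$- 132 \left(549 + G{\left(34,34 \right)}\right) = - 132 \left(549 + 4 \cdot 34\right) = - 132 \left(549 + 136\right) = \left(-132\right) 685 = -90420$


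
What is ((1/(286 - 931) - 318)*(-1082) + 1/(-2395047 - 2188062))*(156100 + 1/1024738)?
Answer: 18077968855681025712033097/336581493115010 ≈ 5.3711e+10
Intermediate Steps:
((1/(286 - 931) - 318)*(-1082) + 1/(-2395047 - 2188062))*(156100 + 1/1024738) = ((1/(-645) - 318)*(-1082) + 1/(-4583109))*(156100 + 1/1024738) = ((-1/645 - 318)*(-1082) - 1/4583109)*(159961601801/1024738) = (-205111/645*(-1082) - 1/4583109)*(159961601801/1024738) = (221930102/645 - 1/4583109)*(159961601801/1024738) = (113014427538497/328456145)*(159961601801/1024738) = 18077968855681025712033097/336581493115010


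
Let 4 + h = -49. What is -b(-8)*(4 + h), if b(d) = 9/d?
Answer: -441/8 ≈ -55.125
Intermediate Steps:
h = -53 (h = -4 - 49 = -53)
-b(-8)*(4 + h) = -9/(-8)*(4 - 53) = -9*(-⅛)*(-49) = -(-9)*(-49)/8 = -1*441/8 = -441/8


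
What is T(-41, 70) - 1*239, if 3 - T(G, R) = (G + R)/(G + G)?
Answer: -19323/82 ≈ -235.65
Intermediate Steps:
T(G, R) = 3 - (G + R)/(2*G) (T(G, R) = 3 - (G + R)/(G + G) = 3 - (G + R)/(2*G))
T(-41, 70) - 1*239 = (½)*(-1*70 + 5*(-41))/(-41) - 1*239 = (½)*(-1/41)*(-70 - 205) - 239 = (½)*(-1/41)*(-275) - 239 = 275/82 - 239 = -19323/82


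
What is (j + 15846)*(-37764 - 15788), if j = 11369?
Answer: -1457417680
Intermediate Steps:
(j + 15846)*(-37764 - 15788) = (11369 + 15846)*(-37764 - 15788) = 27215*(-53552) = -1457417680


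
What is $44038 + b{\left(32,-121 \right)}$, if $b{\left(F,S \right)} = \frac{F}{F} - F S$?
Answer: $47911$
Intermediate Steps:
$b{\left(F,S \right)} = 1 - F S$
$44038 + b{\left(32,-121 \right)} = 44038 - \left(-1 + 32 \left(-121\right)\right) = 44038 + \left(1 + 3872\right) = 44038 + 3873 = 47911$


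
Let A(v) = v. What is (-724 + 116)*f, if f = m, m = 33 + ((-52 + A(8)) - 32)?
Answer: 26144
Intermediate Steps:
m = -43 (m = 33 + ((-52 + 8) - 32) = 33 + (-44 - 32) = 33 - 76 = -43)
f = -43
(-724 + 116)*f = (-724 + 116)*(-43) = -608*(-43) = 26144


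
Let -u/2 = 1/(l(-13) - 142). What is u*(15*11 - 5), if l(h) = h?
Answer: 64/31 ≈ 2.0645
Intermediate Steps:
u = 2/155 (u = -2/(-13 - 142) = -2/(-155) = -2*(-1/155) = 2/155 ≈ 0.012903)
u*(15*11 - 5) = 2*(15*11 - 5)/155 = 2*(165 - 5)/155 = (2/155)*160 = 64/31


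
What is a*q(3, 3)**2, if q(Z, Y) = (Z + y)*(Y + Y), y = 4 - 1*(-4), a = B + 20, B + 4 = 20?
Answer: 156816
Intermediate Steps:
B = 16 (B = -4 + 20 = 16)
a = 36 (a = 16 + 20 = 36)
y = 8 (y = 4 + 4 = 8)
q(Z, Y) = 2*Y*(8 + Z) (q(Z, Y) = (Z + 8)*(Y + Y) = (8 + Z)*(2*Y) = 2*Y*(8 + Z))
a*q(3, 3)**2 = 36*(2*3*(8 + 3))**2 = 36*(2*3*11)**2 = 36*66**2 = 36*4356 = 156816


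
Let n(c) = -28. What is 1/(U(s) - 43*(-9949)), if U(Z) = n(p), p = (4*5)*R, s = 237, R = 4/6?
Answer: 1/427779 ≈ 2.3377e-6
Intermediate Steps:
R = ⅔ (R = 4*(⅙) = ⅔ ≈ 0.66667)
p = 40/3 (p = (4*5)*(⅔) = 20*(⅔) = 40/3 ≈ 13.333)
U(Z) = -28
1/(U(s) - 43*(-9949)) = 1/(-28 - 43*(-9949)) = 1/(-28 + 427807) = 1/427779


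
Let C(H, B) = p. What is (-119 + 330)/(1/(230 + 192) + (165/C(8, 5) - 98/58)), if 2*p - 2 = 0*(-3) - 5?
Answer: -2582218/1366829 ≈ -1.8892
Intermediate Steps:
p = -3/2 (p = 1 + (0*(-3) - 5)/2 = 1 + (0 - 5)/2 = 1 + (½)*(-5) = 1 - 5/2 = -3/2 ≈ -1.5000)
C(H, B) = -3/2
(-119 + 330)/(1/(230 + 192) + (165/C(8, 5) - 98/58)) = (-119 + 330)/(1/(230 + 192) + (165/(-3/2) - 98/58)) = 211/(1/422 + (165*(-⅔) - 98*1/58)) = 211/(1/422 + (-110 - 49/29)) = 211/(1/422 - 3239/29) = 211/(-1366829/12238) = 211*(-12238/1366829) = -2582218/1366829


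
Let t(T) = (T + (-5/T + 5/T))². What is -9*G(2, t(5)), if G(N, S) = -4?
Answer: 36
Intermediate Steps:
t(T) = T² (t(T) = (T + 0)² = T²)
-9*G(2, t(5)) = -9*(-4) = 36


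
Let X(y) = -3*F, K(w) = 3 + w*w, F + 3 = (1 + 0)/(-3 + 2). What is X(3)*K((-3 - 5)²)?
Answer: 49188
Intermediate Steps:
F = -4 (F = -3 + (1 + 0)/(-3 + 2) = -3 + 1/(-1) = -3 + 1*(-1) = -3 - 1 = -4)
K(w) = 3 + w²
X(y) = 12 (X(y) = -3*(-4) = 12)
X(3)*K((-3 - 5)²) = 12*(3 + ((-3 - 5)²)²) = 12*(3 + ((-8)²)²) = 12*(3 + 64²) = 12*(3 + 4096) = 12*4099 = 49188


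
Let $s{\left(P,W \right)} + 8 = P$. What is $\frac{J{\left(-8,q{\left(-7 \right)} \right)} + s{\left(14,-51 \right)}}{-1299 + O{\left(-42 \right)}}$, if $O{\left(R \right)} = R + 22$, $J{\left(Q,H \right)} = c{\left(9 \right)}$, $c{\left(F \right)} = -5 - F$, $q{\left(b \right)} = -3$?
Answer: $\frac{8}{1319} \approx 0.0060652$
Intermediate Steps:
$J{\left(Q,H \right)} = -14$ ($J{\left(Q,H \right)} = -5 - 9 = -14$)
$s{\left(P,W \right)} = -8 + P$
$O{\left(R \right)} = 22 + R$
$\frac{J{\left(-8,q{\left(-7 \right)} \right)} + s{\left(14,-51 \right)}}{-1299 + O{\left(-42 \right)}} = \frac{-14 + \left(-8 + 14\right)}{-1299 + \left(22 - 42\right)} = \frac{-14 + 6}{-1299 - 20} = - \frac{8}{-1319} = \left(-8\right) \left(- \frac{1}{1319}\right) = \frac{8}{1319}$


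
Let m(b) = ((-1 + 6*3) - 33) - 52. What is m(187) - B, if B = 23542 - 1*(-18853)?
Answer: -42463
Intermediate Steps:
m(b) = -68 (m(b) = ((-1 + 18) - 33) - 52 = (17 - 33) - 52 = -16 - 52 = -68)
B = 42395 (B = 23542 + 18853 = 42395)
m(187) - B = -68 - 1*42395 = -68 - 42395 = -42463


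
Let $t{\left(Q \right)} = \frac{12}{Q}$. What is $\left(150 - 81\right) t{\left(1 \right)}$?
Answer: $828$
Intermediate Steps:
$\left(150 - 81\right) t{\left(1 \right)} = \left(150 - 81\right) \frac{12}{1} = 69 \cdot 12 \cdot 1 = 69 \cdot 12 = 828$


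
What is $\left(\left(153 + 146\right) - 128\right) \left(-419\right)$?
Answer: $-71649$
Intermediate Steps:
$\left(\left(153 + 146\right) - 128\right) \left(-419\right) = \left(299 - 128\right) \left(-419\right) = 171 \left(-419\right) = -71649$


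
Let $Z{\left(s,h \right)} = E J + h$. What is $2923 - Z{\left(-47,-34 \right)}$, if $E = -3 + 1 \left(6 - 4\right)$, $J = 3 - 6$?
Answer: $2954$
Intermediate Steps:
$J = -3$ ($J = 3 - 6 = -3$)
$E = -1$ ($E = -3 + 1 \cdot 2 = -3 + 2 = -1$)
$Z{\left(s,h \right)} = 3 + h$ ($Z{\left(s,h \right)} = \left(-1\right) \left(-3\right) + h = 3 + h$)
$2923 - Z{\left(-47,-34 \right)} = 2923 - \left(3 - 34\right) = 2923 - -31 = 2923 + 31 = 2954$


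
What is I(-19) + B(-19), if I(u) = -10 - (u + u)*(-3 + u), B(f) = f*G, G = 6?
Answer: -960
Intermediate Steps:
B(f) = 6*f (B(f) = f*6 = 6*f)
I(u) = -10 - 2*u*(-3 + u)
I(-19) + B(-19) = (-10 - 2*(-19)² + 6*(-19)) + 6*(-19) = (-10 - 2*361 - 114) - 114 = (-10 - 722 - 114) - 114 = -846 - 114 = -960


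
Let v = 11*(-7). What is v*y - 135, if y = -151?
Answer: 11492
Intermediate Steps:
v = -77
v*y - 135 = -77*(-151) - 135 = 11627 - 135 = 11492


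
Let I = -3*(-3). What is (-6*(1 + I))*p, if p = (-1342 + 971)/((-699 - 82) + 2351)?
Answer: 2226/157 ≈ 14.178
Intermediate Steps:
I = 9
p = -371/1570 (p = -371/(-781 + 2351) = -371/1570 ≈ -0.23631)
(-6*(1 + I))*p = -6*(1 + 9)*(-371/1570) = -6*10*(-371/1570) = -60*(-371/1570) = 2226/157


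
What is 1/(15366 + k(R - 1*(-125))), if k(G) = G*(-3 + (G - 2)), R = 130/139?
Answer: 19321/591145536 ≈ 3.2684e-5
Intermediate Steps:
R = 130/139 (R = 130*(1/139) = 130/139 ≈ 0.93525)
k(G) = G*(-5 + G) (k(G) = G*(-3 + (-2 + G)) = G*(-5 + G))
1/(15366 + k(R - 1*(-125))) = 1/(15366 + (130/139 - 1*(-125))*(-5 + (130/139 - 1*(-125)))) = 1/(15366 + (130/139 + 125)*(-5 + (130/139 + 125))) = 1/(15366 + 17505*(-5 + 17505/139)/139) = 1/(15366 + (17505/139)*(16810/139)) = 1/(15366 + 294259050/19321) = 1/(591145536/19321) = 19321/591145536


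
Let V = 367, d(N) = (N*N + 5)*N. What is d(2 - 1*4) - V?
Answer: -385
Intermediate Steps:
d(N) = N*(5 + N²) (d(N) = (N² + 5)*N = (5 + N²)*N = N*(5 + N²))
d(2 - 1*4) - V = (2 - 1*4)*(5 + (2 - 1*4)²) - 1*367 = (2 - 4)*(5 + (2 - 4)²) - 367 = -2*(5 + (-2)²) - 367 = -2*(5 + 4) - 367 = -2*9 - 367 = -18 - 367 = -385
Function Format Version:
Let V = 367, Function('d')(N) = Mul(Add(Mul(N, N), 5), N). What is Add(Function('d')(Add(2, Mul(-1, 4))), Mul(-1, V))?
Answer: -385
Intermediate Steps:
Function('d')(N) = Mul(N, Add(5, Pow(N, 2))) (Function('d')(N) = Mul(Add(Pow(N, 2), 5), N) = Mul(Add(5, Pow(N, 2)), N) = Mul(N, Add(5, Pow(N, 2))))
Add(Function('d')(Add(2, Mul(-1, 4))), Mul(-1, V)) = Add(Mul(Add(2, Mul(-1, 4)), Add(5, Pow(Add(2, Mul(-1, 4)), 2))), Mul(-1, 367)) = Add(Mul(Add(2, -4), Add(5, Pow(Add(2, -4), 2))), -367) = Add(Mul(-2, Add(5, Pow(-2, 2))), -367) = Add(Mul(-2, Add(5, 4)), -367) = Add(Mul(-2, 9), -367) = Add(-18, -367) = -385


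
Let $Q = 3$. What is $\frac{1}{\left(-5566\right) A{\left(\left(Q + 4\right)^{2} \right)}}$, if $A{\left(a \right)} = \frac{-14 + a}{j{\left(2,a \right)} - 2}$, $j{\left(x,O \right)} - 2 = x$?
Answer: $- \frac{1}{97405} \approx -1.0266 \cdot 10^{-5}$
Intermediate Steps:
$j{\left(x,O \right)} = 2 + x$
$A{\left(a \right)} = -7 + \frac{a}{2}$ ($A{\left(a \right)} = \frac{-14 + a}{\left(2 + 2\right) - 2} = \frac{-14 + a}{4 - 2} = \frac{-14 + a}{2} = \left(-14 + a\right) \frac{1}{2} = -7 + \frac{a}{2}$)
$\frac{1}{\left(-5566\right) A{\left(\left(Q + 4\right)^{2} \right)}} = \frac{1}{\left(-5566\right) \left(-7 + \frac{\left(3 + 4\right)^{2}}{2}\right)} = \frac{1}{\left(-5566\right) \left(-7 + \frac{7^{2}}{2}\right)} = \frac{1}{\left(-5566\right) \left(-7 + \frac{1}{2} \cdot 49\right)} = \frac{1}{\left(-5566\right) \left(-7 + \frac{49}{2}\right)} = \frac{1}{\left(-5566\right) \frac{35}{2}} = \frac{1}{-97405} = - \frac{1}{97405}$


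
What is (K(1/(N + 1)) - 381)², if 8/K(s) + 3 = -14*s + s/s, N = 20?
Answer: 147456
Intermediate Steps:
K(s) = 8/(-2 - 14*s) (K(s) = 8/(-3 + (-14*s + s/s)) = 8/(-3 + (-14*s + 1)) = 8/(-3 + (1 - 14*s)) = 8/(-2 - 14*s))
(K(1/(N + 1)) - 381)² = (-4/(1 + 7/(20 + 1)) - 381)² = (-4/(1 + 7/21) - 381)² = (-4/(1 + 7*(1/21)) - 381)² = (-4/(1 + ⅓) - 381)² = (-4/4/3 - 381)² = (-4*¾ - 381)² = (-3 - 381)² = (-384)² = 147456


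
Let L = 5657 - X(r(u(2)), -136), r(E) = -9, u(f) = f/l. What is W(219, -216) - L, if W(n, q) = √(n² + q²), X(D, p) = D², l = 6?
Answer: -5576 + 3*√10513 ≈ -5268.4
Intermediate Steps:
u(f) = f/6
L = 5576 (L = 5657 - 1*(-9)² = 5657 - 1*81 = 5657 - 81 = 5576)
W(219, -216) - L = √(219² + (-216)²) - 1*5576 = √(47961 + 46656) - 5576 = √94617 - 5576 = 3*√10513 - 5576 = -5576 + 3*√10513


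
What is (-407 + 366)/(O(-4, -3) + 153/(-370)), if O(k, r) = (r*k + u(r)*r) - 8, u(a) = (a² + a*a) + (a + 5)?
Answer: 15170/20873 ≈ 0.72678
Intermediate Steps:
u(a) = 5 + a + 2*a² (u(a) = (a² + a²) + (5 + a) = 2*a² + (5 + a) = 5 + a + 2*a²)
O(k, r) = -8 + k*r + r*(5 + r + 2*r²) (O(k, r) = (r*k + (5 + r + 2*r²)*r) - 8 = (k*r + r*(5 + r + 2*r²)) - 8 = -8 + k*r + r*(5 + r + 2*r²))
(-407 + 366)/(O(-4, -3) + 153/(-370)) = (-407 + 366)/((-8 - 4*(-3) - 3*(5 - 3 + 2*(-3)²)) + 153/(-370)) = -41/((-8 + 12 - 3*(5 - 3 + 2*9)) + 153*(-1/370)) = -41/((-8 + 12 - 3*(5 - 3 + 18)) - 153/370) = -41/((-8 + 12 - 3*20) - 153/370) = -41/((-8 + 12 - 60) - 153/370) = -41/(-56 - 153/370) = -41/(-20873/370) = -41*(-370/20873) = 15170/20873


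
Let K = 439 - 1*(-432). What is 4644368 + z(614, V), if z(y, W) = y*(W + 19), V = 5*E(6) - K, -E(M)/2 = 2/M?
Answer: 12357580/3 ≈ 4.1192e+6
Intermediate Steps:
E(M) = -4/M
K = 871 (K = 439 + 432 = 871)
V = -2623/3 (V = 5*(-4/6) - 1*871 = 5*(-4*⅙) - 871 = 5*(-⅔) - 871 = -10/3 - 871 = -2623/3 ≈ -874.33)
z(y, W) = y*(19 + W)
4644368 + z(614, V) = 4644368 + 614*(19 - 2623/3) = 4644368 + 614*(-2566/3) = 4644368 - 1575524/3 = 12357580/3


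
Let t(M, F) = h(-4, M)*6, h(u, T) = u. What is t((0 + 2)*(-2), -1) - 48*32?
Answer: -1560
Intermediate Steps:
t(M, F) = -24 (t(M, F) = -4*6 = -24)
t((0 + 2)*(-2), -1) - 48*32 = -24 - 48*32 = -24 - 1536 = -1560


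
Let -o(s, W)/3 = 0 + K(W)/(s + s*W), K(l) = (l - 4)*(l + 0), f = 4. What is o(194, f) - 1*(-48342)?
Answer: 48342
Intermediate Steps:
K(l) = l*(-4 + l) (K(l) = (-4 + l)*l = l*(-4 + l))
o(s, W) = -3*W*(-4 + W)/(s + W*s) (o(s, W) = -3*(0 + (W*(-4 + W))/(s + s*W)) = -3*(0 + (W*(-4 + W))/(s + W*s)) = -3*(0 + W*(-4 + W)/(s + W*s)) = -3*W*(-4 + W)/(s + W*s))
o(194, f) - 1*(-48342) = 3*4*(4 - 1*4)/(194*(1 + 4)) - 1*(-48342) = 3*4*(1/194)*(4 - 4)/5 + 48342 = 3*4*(1/194)*(⅕)*0 + 48342 = 0 + 48342 = 48342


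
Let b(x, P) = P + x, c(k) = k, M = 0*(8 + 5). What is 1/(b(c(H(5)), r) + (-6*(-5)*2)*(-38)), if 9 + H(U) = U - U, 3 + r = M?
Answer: -1/2292 ≈ -0.00043630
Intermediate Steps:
M = 0 (M = 0*13 = 0)
r = -3 (r = -3 + 0 = -3)
H(U) = -9 (H(U) = -9 + (U - U) = -9 + 0 = -9)
1/(b(c(H(5)), r) + (-6*(-5)*2)*(-38)) = 1/((-3 - 9) + (-6*(-5)*2)*(-38)) = 1/(-12 + (30*2)*(-38)) = 1/(-12 + 60*(-38)) = 1/(-12 - 2280) = 1/(-2292) = -1/2292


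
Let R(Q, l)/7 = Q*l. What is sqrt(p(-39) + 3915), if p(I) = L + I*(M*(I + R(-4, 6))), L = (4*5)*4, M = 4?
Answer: sqrt(36287) ≈ 190.49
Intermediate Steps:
R(Q, l) = 7*Q*l (R(Q, l) = 7*(Q*l) = 7*Q*l)
L = 80 (L = 20*4 = 80)
p(I) = 80 + I*(-672 + 4*I) (p(I) = 80 + I*(4*(I + 7*(-4)*6)) = 80 + I*(4*(I - 168)) = 80 + I*(4*(-168 + I)) = 80 + I*(-672 + 4*I))
sqrt(p(-39) + 3915) = sqrt((80 - 672*(-39) + 4*(-39)**2) + 3915) = sqrt((80 + 26208 + 4*1521) + 3915) = sqrt((80 + 26208 + 6084) + 3915) = sqrt(32372 + 3915) = sqrt(36287)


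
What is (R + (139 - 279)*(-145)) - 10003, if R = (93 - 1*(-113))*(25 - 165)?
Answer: -18543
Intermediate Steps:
R = -28840 (R = (93 + 113)*(-140) = 206*(-140) = -28840)
(R + (139 - 279)*(-145)) - 10003 = (-28840 + (139 - 279)*(-145)) - 10003 = (-28840 - 140*(-145)) - 10003 = (-28840 + 20300) - 10003 = -8540 - 10003 = -18543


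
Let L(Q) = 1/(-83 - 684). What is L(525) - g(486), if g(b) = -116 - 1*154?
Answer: 207089/767 ≈ 270.00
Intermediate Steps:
L(Q) = -1/767 (L(Q) = 1/(-767) = -1/767)
g(b) = -270 (g(b) = -116 - 154 = -270)
L(525) - g(486) = -1/767 - 1*(-270) = -1/767 + 270 = 207089/767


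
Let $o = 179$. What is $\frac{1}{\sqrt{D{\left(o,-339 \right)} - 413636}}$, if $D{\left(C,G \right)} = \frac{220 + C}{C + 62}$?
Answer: $- \frac{i \sqrt{24024296357}}{99685877} \approx - 0.0015549 i$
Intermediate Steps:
$D{\left(C,G \right)} = \frac{220 + C}{62 + C}$
$\frac{1}{\sqrt{D{\left(o,-339 \right)} - 413636}} = \frac{1}{\sqrt{\frac{220 + 179}{62 + 179} - 413636}} = \frac{1}{\sqrt{\frac{1}{241} \cdot 399 - 413636}} = \frac{1}{\sqrt{\frac{399}{241} - 413636}} = \frac{1}{\sqrt{- \frac{99685877}{241}}} = \frac{1}{\frac{1}{241} i \sqrt{24024296357}} = - \frac{i \sqrt{24024296357}}{99685877}$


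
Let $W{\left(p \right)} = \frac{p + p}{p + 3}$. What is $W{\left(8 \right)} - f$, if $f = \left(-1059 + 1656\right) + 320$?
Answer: $- \frac{10071}{11} \approx -915.54$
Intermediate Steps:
$W{\left(p \right)} = \frac{2 p}{3 + p}$
$f = 917$ ($f = 597 + 320 = 917$)
$W{\left(8 \right)} - f = 2 \cdot 8 \frac{1}{3 + 8} - 917 = 2 \cdot 8 \cdot \frac{1}{11} - 917 = \frac{16}{11} - 917 = - \frac{10071}{11}$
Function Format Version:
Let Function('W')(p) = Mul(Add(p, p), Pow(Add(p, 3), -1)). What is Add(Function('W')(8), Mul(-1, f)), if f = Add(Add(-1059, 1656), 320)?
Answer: Rational(-10071, 11) ≈ -915.54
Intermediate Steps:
Function('W')(p) = Mul(2, p, Pow(Add(3, p), -1)) (Function('W')(p) = Mul(Mul(2, p), Pow(Add(3, p), -1)) = Mul(2, p, Pow(Add(3, p), -1)))
f = 917 (f = Add(597, 320) = 917)
Add(Function('W')(8), Mul(-1, f)) = Add(Mul(2, 8, Pow(Add(3, 8), -1)), Mul(-1, 917)) = Add(Mul(2, 8, Pow(11, -1)), -917) = Add(Mul(2, 8, Rational(1, 11)), -917) = Add(Rational(16, 11), -917) = Rational(-10071, 11)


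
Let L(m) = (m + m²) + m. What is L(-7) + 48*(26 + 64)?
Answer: 4355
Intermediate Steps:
L(m) = m² + 2*m
L(-7) + 48*(26 + 64) = -7*(2 - 7) + 48*(26 + 64) = -7*(-5) + 48*90 = 35 + 4320 = 4355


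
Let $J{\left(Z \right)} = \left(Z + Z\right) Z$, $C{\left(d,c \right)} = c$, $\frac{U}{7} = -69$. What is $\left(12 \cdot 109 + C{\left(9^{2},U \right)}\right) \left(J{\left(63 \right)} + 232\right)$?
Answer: $6740250$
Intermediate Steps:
$U = -483$ ($U = 7 \left(-69\right) = -483$)
$J{\left(Z \right)} = 2 Z^{2}$ ($J{\left(Z \right)} = 2 Z Z = 2 Z^{2}$)
$\left(12 \cdot 109 + C{\left(9^{2},U \right)}\right) \left(J{\left(63 \right)} + 232\right) = \left(12 \cdot 109 - 483\right) \left(2 \cdot 63^{2} + 232\right) = \left(1308 - 483\right) \left(2 \cdot 3969 + 232\right) = 825 \left(7938 + 232\right) = 825 \cdot 8170 = 6740250$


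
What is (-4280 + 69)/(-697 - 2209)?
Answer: 4211/2906 ≈ 1.4491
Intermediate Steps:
(-4280 + 69)/(-697 - 2209) = -4211/(-2906) = -4211*(-1/2906) = 4211/2906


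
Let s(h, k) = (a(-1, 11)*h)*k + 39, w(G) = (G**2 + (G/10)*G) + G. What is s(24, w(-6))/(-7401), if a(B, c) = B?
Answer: 1279/12335 ≈ 0.10369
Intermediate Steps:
w(G) = G + 11*G**2/10 (w(G) = (G**2 + (G*(1/10))*G) + G = (G**2 + (G/10)*G) + G = (G**2 + G**2/10) + G = 11*G**2/10 + G = G + 11*G**2/10)
s(h, k) = 39 - h*k (s(h, k) = (-h)*k + 39 = -h*k + 39 = 39 - h*k)
s(24, w(-6))/(-7401) = (39 - 1*24*(1/10)*(-6)*(10 + 11*(-6)))/(-7401) = (39 - 1*24*(1/10)*(-6)*(10 - 66))*(-1/7401) = (39 - 1*24*(1/10)*(-6)*(-56))*(-1/7401) = (39 - 1*24*168/5)*(-1/7401) = (39 - 4032/5)*(-1/7401) = -3837/5*(-1/7401) = 1279/12335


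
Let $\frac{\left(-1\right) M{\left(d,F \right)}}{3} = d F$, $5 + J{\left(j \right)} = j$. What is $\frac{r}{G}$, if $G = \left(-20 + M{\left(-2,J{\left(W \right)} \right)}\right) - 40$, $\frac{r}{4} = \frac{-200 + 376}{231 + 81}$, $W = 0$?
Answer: $- \frac{44}{1755} \approx -0.025071$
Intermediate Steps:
$J{\left(j \right)} = -5 + j$
$M{\left(d,F \right)} = - 3 F d$ ($M{\left(d,F \right)} = - 3 d F = - 3 F d$)
$r = \frac{88}{39}$ ($r = 4 \frac{-200 + 376}{231 + 81} = 4 \cdot \frac{176}{312} = 4 \cdot 176 \cdot \frac{1}{312} = 4 \cdot \frac{22}{39} = \frac{88}{39} \approx 2.2564$)
$G = -90$ ($G = \left(-20 - 3 \left(-5 + 0\right) \left(-2\right)\right) - 40 = \left(-20 - \left(-15\right) \left(-2\right)\right) - 40 = \left(-20 - 30\right) - 40 = -50 - 40 = -90$)
$\frac{r}{G} = \frac{1}{-90} \cdot \frac{88}{39} = \left(- \frac{1}{90}\right) \frac{88}{39} = - \frac{44}{1755}$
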